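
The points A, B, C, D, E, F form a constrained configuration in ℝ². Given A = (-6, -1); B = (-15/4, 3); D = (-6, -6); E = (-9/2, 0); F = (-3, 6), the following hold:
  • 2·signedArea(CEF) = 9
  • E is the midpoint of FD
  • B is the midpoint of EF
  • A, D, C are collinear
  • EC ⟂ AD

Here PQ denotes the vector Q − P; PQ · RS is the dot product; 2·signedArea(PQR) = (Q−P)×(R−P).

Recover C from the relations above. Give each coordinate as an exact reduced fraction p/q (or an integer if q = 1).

1. C_x = -6  [A, D, C are collinear ∩ EC ⟂ AD]
2. C_y = 0  [A, D, C are collinear ∩ EC ⟂ AD]
   → C = (-6, 0)

C = (-6, 0)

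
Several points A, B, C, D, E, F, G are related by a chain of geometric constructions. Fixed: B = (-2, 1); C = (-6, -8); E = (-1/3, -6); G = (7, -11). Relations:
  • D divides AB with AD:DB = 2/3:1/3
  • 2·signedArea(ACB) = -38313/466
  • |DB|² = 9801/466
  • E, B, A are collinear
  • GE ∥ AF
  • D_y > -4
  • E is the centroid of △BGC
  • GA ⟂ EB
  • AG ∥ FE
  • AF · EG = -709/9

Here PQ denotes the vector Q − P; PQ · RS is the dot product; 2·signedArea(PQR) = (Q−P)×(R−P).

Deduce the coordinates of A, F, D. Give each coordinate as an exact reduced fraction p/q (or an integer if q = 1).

1. A_x = 553/466  [E, B, A are collinear ∩ GA ⟂ EB]
2. A_y = -5771/466  [E, B, A are collinear ∩ GA ⟂ EB]
   → A = (553/466, -5771/466)
3. F_x = -8593/1398  [AG ∥ FE ∩ GE ∥ AF]
4. F_y = -3441/466  [AG ∥ FE ∩ GE ∥ AF]
   → F = (-8593/1398, -3441/466)
5. D_x = -437/466  [D divides AB with AD:DB = 2/3:1/3]
6. D_y = -1613/466  [D divides AB with AD:DB = 2/3:1/3]
   → D = (-437/466, -1613/466)

A = (553/466, -5771/466)
D = (-437/466, -1613/466)
F = (-8593/1398, -3441/466)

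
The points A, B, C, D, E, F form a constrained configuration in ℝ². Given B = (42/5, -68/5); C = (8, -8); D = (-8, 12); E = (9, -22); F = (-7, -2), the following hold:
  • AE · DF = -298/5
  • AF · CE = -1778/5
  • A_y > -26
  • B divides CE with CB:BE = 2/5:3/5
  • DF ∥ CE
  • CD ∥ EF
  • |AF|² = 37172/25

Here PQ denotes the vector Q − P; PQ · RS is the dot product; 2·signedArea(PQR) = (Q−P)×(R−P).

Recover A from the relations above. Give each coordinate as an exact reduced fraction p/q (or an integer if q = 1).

1. A_x = 119/5  [line -1·x + 14·y + 1883/5 = 0 ∩ |AF|² = 37172/25]
2. A_y = -126/5  [line -1·x + 14·y + 1883/5 = 0 ∩ |AF|² = 37172/25]
   → A = (119/5, -126/5)

A = (119/5, -126/5)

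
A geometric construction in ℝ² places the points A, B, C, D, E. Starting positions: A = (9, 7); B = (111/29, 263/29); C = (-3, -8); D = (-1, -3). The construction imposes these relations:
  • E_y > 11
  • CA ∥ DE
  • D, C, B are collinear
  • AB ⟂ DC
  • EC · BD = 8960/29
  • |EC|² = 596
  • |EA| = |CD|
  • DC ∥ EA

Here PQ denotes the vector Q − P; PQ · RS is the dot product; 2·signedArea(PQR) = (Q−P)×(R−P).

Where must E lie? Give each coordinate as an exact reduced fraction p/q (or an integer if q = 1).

1. E_x = 11  [DC ∥ EA ∩ CA ∥ DE]
2. E_y = 12  [DC ∥ EA ∩ CA ∥ DE]
   → E = (11, 12)

E = (11, 12)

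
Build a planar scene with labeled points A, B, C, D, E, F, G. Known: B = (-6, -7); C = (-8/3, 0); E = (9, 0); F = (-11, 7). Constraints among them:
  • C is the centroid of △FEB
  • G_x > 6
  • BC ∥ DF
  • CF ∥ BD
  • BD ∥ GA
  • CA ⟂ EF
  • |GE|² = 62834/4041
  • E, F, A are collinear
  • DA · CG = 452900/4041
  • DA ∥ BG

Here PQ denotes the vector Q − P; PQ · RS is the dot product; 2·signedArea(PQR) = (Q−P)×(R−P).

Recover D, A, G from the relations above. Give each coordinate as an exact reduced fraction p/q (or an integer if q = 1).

1. D_x = -43/3  [BC ∥ DF ∩ CF ∥ BD]
2. D_y = 0  [BC ∥ DF ∩ CF ∥ BD]
   → D = (-43/3, 0)
3. A_x = -1877/1347  [E, F, A are collinear ∩ CA ⟂ EF]
4. A_y = 4900/1347  [E, F, A are collinear ∩ CA ⟂ EF]
   → A = (-1877/1347, 4900/1347)
5. G_x = 3116/449  [BD ∥ GA ∩ DA ∥ BG]
6. G_y = -4529/1347  [BD ∥ GA ∩ DA ∥ BG]
   → G = (3116/449, -4529/1347)

A = (-1877/1347, 4900/1347)
D = (-43/3, 0)
G = (3116/449, -4529/1347)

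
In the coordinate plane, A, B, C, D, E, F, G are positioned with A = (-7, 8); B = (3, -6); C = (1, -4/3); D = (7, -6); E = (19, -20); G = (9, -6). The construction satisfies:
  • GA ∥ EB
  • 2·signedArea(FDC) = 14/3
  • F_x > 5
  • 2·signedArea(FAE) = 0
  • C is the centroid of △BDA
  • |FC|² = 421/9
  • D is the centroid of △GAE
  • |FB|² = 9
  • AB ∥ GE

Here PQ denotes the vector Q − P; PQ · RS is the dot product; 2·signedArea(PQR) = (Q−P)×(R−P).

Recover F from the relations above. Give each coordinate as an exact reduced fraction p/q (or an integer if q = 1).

F = (6, -6)

1. F_x = 6  [2·signedArea(FAE) = 0 ∩ 2·signedArea(FDC) = 14/3]
2. F_y = -6  [2·signedArea(FAE) = 0 ∩ 2·signedArea(FDC) = 14/3]
   → F = (6, -6)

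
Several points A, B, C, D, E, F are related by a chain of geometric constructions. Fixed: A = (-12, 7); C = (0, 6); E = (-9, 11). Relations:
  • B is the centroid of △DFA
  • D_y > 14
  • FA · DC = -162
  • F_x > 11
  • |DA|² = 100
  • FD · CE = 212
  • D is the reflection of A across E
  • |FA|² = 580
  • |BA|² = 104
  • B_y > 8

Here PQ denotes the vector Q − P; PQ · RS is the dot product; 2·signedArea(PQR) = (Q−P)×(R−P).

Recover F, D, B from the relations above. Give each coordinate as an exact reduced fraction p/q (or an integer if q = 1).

1. D_x = -6  [D is the reflection of A across E]
2. D_y = 15  [D is the reflection of A across E]
   → D = (-6, 15)
3. F_x = 12  [FA · DC = -162 ∩ FD · CE = 212]
4. F_y = 5  [FA · DC = -162 ∩ FD · CE = 212]
   → F = (12, 5)
5. B_x = -2  [B is the centroid of △DFA]
6. B_y = 9  [B is the centroid of △DFA]
   → B = (-2, 9)

B = (-2, 9)
D = (-6, 15)
F = (12, 5)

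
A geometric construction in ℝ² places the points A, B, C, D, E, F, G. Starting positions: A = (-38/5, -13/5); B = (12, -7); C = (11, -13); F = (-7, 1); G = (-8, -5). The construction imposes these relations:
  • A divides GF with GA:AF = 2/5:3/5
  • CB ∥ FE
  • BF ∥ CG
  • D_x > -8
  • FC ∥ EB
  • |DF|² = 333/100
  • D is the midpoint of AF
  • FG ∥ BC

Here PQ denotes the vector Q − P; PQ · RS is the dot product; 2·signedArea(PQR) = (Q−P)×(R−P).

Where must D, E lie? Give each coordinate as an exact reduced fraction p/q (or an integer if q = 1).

D = (-73/10, -4/5)
E = (-6, 7)

1. D_x = -73/10  [D is the midpoint of AF]
2. D_y = -4/5  [D is the midpoint of AF]
   → D = (-73/10, -4/5)
3. E_x = -6  [FC ∥ EB ∩ CB ∥ FE]
4. E_y = 7  [FC ∥ EB ∩ CB ∥ FE]
   → E = (-6, 7)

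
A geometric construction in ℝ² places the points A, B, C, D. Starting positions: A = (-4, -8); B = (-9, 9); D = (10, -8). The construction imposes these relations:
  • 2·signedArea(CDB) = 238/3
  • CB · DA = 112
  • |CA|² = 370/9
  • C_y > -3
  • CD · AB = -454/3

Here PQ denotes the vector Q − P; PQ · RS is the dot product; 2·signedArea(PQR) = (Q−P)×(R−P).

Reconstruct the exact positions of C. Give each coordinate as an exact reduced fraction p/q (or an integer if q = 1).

1. C_x = -1  [CB · DA = 112 ∩ CD · AB = -454/3]
2. C_y = -7/3  [CB · DA = 112 ∩ CD · AB = -454/3]
   → C = (-1, -7/3)

C = (-1, -7/3)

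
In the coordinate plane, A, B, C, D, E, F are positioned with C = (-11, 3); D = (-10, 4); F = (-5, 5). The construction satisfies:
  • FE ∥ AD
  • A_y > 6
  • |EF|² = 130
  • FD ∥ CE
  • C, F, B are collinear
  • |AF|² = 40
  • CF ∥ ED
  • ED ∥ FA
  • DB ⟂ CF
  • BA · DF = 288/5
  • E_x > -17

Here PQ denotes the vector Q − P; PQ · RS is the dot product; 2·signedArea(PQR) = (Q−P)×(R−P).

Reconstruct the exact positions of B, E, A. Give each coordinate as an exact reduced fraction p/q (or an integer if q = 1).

1. B_x = -49/5  [C, F, B are collinear ∩ DB ⟂ CF]
2. B_y = 17/5  [C, F, B are collinear ∩ DB ⟂ CF]
   → B = (-49/5, 17/5)
3. E_x = -16  [CF ∥ ED ∩ FD ∥ CE]
4. E_y = 2  [CF ∥ ED ∩ FD ∥ CE]
   → E = (-16, 2)
5. A_x = 1  [FE ∥ AD ∩ ED ∥ FA]
6. A_y = 7  [FE ∥ AD ∩ ED ∥ FA]
   → A = (1, 7)

A = (1, 7)
B = (-49/5, 17/5)
E = (-16, 2)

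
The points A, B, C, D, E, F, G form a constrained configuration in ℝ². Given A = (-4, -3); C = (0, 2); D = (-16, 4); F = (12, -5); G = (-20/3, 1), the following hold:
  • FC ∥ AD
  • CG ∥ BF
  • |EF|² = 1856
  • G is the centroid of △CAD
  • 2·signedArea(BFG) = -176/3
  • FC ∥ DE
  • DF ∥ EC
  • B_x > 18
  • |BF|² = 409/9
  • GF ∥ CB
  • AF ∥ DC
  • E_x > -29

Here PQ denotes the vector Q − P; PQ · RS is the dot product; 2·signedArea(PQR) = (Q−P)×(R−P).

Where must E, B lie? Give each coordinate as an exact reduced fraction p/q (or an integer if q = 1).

1. E_x = -28  [DF ∥ EC ∩ FC ∥ DE]
2. E_y = 11  [DF ∥ EC ∩ FC ∥ DE]
   → E = (-28, 11)
3. B_x = 56/3  [CG ∥ BF ∩ GF ∥ CB]
4. B_y = -4  [CG ∥ BF ∩ GF ∥ CB]
   → B = (56/3, -4)

B = (56/3, -4)
E = (-28, 11)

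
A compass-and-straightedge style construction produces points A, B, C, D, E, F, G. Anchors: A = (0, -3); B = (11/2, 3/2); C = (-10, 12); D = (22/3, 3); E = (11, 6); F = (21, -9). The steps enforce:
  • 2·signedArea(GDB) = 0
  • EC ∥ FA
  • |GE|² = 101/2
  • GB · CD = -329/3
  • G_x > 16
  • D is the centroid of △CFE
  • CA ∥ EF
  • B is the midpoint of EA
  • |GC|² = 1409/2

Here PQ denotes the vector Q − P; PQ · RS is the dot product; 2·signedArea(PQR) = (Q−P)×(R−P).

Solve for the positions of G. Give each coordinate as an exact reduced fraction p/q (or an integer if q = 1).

G = (33/2, 21/2)

1. G_x = 33/2  [2·signedArea(GDB) = 0 ∩ GB · CD = -329/3]
2. G_y = 21/2  [2·signedArea(GDB) = 0 ∩ GB · CD = -329/3]
   → G = (33/2, 21/2)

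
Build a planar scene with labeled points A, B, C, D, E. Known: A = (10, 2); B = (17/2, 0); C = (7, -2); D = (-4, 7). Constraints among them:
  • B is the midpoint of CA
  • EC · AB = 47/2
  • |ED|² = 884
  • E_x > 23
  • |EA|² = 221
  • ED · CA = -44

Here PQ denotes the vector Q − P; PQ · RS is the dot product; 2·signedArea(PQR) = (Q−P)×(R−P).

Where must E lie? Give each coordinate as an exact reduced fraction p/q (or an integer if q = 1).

E = (24, -3)

1. E_x = 24  [line 3/2·x + 2·y + -30 = 0 ∩ |ED|² = 884]
2. E_y = -3  [line 3/2·x + 2·y + -30 = 0 ∩ |ED|² = 884]
   → E = (24, -3)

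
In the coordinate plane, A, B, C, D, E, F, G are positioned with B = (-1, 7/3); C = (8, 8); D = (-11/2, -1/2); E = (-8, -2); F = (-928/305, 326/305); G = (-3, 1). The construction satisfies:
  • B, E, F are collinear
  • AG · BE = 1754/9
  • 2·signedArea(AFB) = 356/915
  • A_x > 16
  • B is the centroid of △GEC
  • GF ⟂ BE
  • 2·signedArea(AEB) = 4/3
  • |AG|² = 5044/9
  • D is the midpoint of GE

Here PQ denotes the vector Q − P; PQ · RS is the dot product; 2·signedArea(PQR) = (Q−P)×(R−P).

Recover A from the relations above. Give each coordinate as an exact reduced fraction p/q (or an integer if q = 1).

1. A_x = 17  [2·signedArea(AEB) = 4/3 ∩ AG · BE = 1754/9]
2. A_y = 41/3  [2·signedArea(AEB) = 4/3 ∩ AG · BE = 1754/9]
   → A = (17, 41/3)

A = (17, 41/3)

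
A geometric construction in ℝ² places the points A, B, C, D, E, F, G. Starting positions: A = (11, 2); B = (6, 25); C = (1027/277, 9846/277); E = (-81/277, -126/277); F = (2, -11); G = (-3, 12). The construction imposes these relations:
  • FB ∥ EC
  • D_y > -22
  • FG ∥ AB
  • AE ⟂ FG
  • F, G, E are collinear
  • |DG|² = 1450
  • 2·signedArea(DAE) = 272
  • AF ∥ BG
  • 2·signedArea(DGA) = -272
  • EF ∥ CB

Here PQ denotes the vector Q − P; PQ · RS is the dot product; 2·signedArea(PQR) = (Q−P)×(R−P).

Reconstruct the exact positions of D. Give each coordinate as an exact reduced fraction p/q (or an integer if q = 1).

D = (16, -21)

1. D_x = 16  [2·signedArea(DGA) = -272 ∩ 2·signedArea(DAE) = 272]
2. D_y = -21  [2·signedArea(DGA) = -272 ∩ 2·signedArea(DAE) = 272]
   → D = (16, -21)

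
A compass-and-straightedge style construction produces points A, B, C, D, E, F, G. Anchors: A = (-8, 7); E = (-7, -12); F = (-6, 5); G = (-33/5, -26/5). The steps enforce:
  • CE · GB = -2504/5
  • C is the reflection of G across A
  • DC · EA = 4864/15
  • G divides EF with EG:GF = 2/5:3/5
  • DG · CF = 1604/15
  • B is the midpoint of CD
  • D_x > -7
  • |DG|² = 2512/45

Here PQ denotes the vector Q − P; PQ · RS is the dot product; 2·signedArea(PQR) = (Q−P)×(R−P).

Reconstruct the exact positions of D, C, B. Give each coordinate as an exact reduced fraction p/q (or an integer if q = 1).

1. C_x = -47/5  [C is the reflection of G across A]
2. C_y = 96/5  [C is the reflection of G across A]
   → C = (-47/5, 96/5)
3. D_x = -103/15  [DC · EA = 4864/15 ∩ DG · CF = 1604/15]
4. D_y = 34/15  [DC · EA = 4864/15 ∩ DG · CF = 1604/15]
   → D = (-103/15, 34/15)
5. B_x = -122/15  [B is the midpoint of CD]
6. B_y = 161/15  [B is the midpoint of CD]
   → B = (-122/15, 161/15)

B = (-122/15, 161/15)
C = (-47/5, 96/5)
D = (-103/15, 34/15)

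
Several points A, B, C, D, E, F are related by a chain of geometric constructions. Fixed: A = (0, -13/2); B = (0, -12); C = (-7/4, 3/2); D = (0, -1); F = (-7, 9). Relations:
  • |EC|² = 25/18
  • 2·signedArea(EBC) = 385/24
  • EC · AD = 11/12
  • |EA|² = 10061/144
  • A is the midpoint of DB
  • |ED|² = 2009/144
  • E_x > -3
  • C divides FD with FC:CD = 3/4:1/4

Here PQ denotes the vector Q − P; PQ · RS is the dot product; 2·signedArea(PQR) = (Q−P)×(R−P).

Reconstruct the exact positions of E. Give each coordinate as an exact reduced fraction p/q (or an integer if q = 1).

E = (-35/12, 4/3)

1. E_x = -35/12  [EC · AD = 11/12 ∩ 2·signedArea(EBC) = 385/24]
2. E_y = 4/3  [EC · AD = 11/12 ∩ 2·signedArea(EBC) = 385/24]
   → E = (-35/12, 4/3)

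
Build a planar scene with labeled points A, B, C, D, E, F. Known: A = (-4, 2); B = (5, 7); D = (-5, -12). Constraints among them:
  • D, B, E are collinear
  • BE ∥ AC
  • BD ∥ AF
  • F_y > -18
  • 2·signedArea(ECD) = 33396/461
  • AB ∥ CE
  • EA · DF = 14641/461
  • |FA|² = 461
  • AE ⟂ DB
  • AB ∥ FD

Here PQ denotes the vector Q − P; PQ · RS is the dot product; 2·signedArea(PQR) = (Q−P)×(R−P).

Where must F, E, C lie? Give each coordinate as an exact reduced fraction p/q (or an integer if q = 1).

C = (-3694/461, -2593/461)
E = (455/461, -288/461)
F = (-14, -17)

1. F_x = -14  [AB ∥ FD ∩ BD ∥ AF]
2. F_y = -17  [AB ∥ FD ∩ BD ∥ AF]
   → F = (-14, -17)
3. E_x = 455/461  [D, B, E are collinear ∩ AE ⟂ DB]
4. E_y = -288/461  [D, B, E are collinear ∩ AE ⟂ DB]
   → E = (455/461, -288/461)
5. C_x = -3694/461  [AB ∥ CE ∩ BE ∥ AC]
6. C_y = -2593/461  [AB ∥ CE ∩ BE ∥ AC]
   → C = (-3694/461, -2593/461)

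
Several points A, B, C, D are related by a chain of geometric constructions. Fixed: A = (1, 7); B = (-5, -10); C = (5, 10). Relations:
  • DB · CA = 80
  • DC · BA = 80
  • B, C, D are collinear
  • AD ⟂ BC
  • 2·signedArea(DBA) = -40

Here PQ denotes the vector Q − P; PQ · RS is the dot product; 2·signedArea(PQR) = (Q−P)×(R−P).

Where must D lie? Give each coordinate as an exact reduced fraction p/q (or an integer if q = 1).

1. D_x = 3  [B, C, D are collinear ∩ AD ⟂ BC]
2. D_y = 6  [B, C, D are collinear ∩ AD ⟂ BC]
   → D = (3, 6)

D = (3, 6)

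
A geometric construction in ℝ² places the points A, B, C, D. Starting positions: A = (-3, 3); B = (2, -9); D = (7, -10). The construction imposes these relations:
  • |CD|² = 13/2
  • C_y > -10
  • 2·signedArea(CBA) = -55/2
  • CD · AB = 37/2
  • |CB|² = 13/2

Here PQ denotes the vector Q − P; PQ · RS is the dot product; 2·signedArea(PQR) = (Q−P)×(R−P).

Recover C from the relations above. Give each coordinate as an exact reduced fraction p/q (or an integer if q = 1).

C = (9/2, -19/2)

1. C_x = 9/2  [2·signedArea(CBA) = -55/2 ∩ CD · AB = 37/2]
2. C_y = -19/2  [2·signedArea(CBA) = -55/2 ∩ CD · AB = 37/2]
   → C = (9/2, -19/2)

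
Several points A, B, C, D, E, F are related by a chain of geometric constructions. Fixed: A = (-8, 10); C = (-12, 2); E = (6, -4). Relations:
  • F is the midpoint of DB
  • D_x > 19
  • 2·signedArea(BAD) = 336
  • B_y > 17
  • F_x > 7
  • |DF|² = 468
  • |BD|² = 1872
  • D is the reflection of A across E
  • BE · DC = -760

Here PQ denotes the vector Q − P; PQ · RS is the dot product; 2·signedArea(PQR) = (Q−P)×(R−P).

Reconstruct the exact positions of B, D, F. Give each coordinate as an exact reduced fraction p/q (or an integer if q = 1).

B = (-4, 18)
D = (20, -18)
F = (8, 0)

1. D_x = 20  [D is the reflection of A across E]
2. D_y = -18  [D is the reflection of A across E]
   → D = (20, -18)
3. B_x = -4  [2·signedArea(BAD) = 336 ∩ BE · DC = -760]
4. B_y = 18  [2·signedArea(BAD) = 336 ∩ BE · DC = -760]
   → B = (-4, 18)
5. F_x = 8  [F is the midpoint of DB]
6. F_y = 0  [F is the midpoint of DB]
   → F = (8, 0)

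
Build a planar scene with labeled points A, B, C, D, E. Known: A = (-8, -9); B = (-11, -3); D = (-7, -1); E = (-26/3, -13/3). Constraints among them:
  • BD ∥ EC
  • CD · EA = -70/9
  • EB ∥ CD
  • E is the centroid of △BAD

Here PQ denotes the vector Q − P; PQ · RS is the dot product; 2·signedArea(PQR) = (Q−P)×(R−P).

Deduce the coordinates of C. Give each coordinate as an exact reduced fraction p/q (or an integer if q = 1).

1. C_x = -14/3  [EB ∥ CD ∩ BD ∥ EC]
2. C_y = -7/3  [EB ∥ CD ∩ BD ∥ EC]
   → C = (-14/3, -7/3)

C = (-14/3, -7/3)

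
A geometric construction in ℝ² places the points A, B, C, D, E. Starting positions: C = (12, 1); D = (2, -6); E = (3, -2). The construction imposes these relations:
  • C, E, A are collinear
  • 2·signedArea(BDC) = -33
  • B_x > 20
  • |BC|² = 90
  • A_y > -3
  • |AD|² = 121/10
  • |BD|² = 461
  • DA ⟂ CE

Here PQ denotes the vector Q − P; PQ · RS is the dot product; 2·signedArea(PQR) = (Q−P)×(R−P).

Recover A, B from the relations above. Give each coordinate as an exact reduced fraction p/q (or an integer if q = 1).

A = (9/10, -27/10)
B = (21, 4)

1. A_x = 9/10  [C, E, A are collinear ∩ DA ⟂ CE]
2. A_y = -27/10  [C, E, A are collinear ∩ DA ⟂ CE]
   → A = (9/10, -27/10)
3. B_x = 21  [line -7·x + 10·y + 107 = 0 ∩ |BC|² = 90]
4. B_y = 4  [line -7·x + 10·y + 107 = 0 ∩ |BC|² = 90]
   → B = (21, 4)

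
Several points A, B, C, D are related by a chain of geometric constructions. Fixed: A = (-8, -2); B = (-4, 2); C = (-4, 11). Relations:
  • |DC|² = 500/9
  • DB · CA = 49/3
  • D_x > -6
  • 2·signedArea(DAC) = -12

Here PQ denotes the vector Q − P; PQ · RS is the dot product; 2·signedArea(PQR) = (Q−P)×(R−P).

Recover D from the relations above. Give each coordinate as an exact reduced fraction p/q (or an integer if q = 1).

1. D_x = -16/3  [2·signedArea(DAC) = -12 ∩ DB · CA = 49/3]
2. D_y = 11/3  [2·signedArea(DAC) = -12 ∩ DB · CA = 49/3]
   → D = (-16/3, 11/3)

D = (-16/3, 11/3)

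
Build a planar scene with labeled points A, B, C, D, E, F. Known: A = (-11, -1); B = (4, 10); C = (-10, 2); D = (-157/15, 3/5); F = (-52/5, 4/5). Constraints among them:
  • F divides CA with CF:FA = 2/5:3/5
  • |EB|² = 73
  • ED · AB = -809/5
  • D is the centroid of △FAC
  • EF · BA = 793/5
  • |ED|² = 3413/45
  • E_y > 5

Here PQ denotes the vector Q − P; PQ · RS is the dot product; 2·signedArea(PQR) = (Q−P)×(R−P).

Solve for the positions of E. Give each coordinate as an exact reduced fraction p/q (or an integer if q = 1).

E = (-16/5, 27/5)

1. E_x = -16/5  [line 15·x + 11·y + -57/5 = 0 ∩ |EB|² = 73]
2. E_y = 27/5  [line 15·x + 11·y + -57/5 = 0 ∩ |EB|² = 73]
   → E = (-16/5, 27/5)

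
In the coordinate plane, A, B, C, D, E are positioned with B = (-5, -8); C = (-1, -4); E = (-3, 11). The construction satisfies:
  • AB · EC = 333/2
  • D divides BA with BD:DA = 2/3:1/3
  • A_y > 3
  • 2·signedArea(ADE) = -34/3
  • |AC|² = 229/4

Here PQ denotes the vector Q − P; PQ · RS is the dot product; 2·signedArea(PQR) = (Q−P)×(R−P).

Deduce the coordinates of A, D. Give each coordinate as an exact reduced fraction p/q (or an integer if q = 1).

A = (-2, 7/2)
D = (-3, -1/3)

1. A_x = -2  [line -2·x + 15·y + -113/2 = 0 ∩ |AC|² = 229/4]
2. A_y = 7/2  [line -2·x + 15·y + -113/2 = 0 ∩ |AC|² = 229/4]
   → A = (-2, 7/2)
3. D_x = -3  [2·signedArea(ADE) = -34/3 ∩ D divides BA with BD:DA = 2/3:1/3]
4. D_y = -1/3  [2·signedArea(ADE) = -34/3 ∩ D divides BA with BD:DA = 2/3:1/3]
   → D = (-3, -1/3)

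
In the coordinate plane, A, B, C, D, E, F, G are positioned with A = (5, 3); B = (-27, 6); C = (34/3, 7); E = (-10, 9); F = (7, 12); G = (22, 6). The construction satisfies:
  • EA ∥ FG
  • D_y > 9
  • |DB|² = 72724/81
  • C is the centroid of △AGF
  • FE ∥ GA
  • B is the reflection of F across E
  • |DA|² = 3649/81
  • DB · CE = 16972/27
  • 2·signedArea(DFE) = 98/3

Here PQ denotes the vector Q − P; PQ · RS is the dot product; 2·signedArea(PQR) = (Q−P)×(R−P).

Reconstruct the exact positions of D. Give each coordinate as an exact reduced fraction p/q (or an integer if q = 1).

D = (25/9, 28/3)

1. D_x = 25/9  [2·signedArea(DFE) = 98/3 ∩ DB · CE = 16972/27]
2. D_y = 28/3  [2·signedArea(DFE) = 98/3 ∩ DB · CE = 16972/27]
   → D = (25/9, 28/3)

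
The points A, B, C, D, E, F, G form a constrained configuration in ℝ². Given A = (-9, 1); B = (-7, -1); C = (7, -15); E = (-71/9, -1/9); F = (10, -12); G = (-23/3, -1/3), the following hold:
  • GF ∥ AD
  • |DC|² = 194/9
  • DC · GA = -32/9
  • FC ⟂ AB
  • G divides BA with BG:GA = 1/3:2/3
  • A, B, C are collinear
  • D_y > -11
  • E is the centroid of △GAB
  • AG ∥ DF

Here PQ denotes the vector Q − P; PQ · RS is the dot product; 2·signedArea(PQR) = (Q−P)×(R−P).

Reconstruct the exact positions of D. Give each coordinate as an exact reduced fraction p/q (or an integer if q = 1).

1. D_x = 26/3  [AG ∥ DF ∩ GF ∥ AD]
2. D_y = -32/3  [AG ∥ DF ∩ GF ∥ AD]
   → D = (26/3, -32/3)

D = (26/3, -32/3)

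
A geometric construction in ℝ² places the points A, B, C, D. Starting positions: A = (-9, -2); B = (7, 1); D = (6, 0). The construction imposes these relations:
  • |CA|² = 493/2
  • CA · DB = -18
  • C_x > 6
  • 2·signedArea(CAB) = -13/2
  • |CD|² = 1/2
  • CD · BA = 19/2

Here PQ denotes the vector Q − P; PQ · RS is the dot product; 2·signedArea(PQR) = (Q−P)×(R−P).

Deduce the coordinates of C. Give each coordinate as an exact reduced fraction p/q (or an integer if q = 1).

1. C_x = 13/2  [2·signedArea(CAB) = -13/2 ∩ CD · BA = 19/2]
2. C_y = 1/2  [2·signedArea(CAB) = -13/2 ∩ CD · BA = 19/2]
   → C = (13/2, 1/2)

C = (13/2, 1/2)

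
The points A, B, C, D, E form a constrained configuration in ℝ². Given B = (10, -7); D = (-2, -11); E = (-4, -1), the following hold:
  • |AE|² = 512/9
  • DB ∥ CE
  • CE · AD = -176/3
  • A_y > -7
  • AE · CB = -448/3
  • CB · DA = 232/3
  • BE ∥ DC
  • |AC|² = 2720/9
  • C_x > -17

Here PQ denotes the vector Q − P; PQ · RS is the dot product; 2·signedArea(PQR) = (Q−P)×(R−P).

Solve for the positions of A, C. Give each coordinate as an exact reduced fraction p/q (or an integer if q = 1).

1. C_x = -16  [DB ∥ CE ∩ BE ∥ DC]
2. C_y = -5  [DB ∥ CE ∩ BE ∥ DC]
   → C = (-16, -5)
3. A_x = 4/3  [AE · CB = -448/3 ∩ CE · AD = -176/3]
4. A_y = -19/3  [AE · CB = -448/3 ∩ CE · AD = -176/3]
   → A = (4/3, -19/3)

A = (4/3, -19/3)
C = (-16, -5)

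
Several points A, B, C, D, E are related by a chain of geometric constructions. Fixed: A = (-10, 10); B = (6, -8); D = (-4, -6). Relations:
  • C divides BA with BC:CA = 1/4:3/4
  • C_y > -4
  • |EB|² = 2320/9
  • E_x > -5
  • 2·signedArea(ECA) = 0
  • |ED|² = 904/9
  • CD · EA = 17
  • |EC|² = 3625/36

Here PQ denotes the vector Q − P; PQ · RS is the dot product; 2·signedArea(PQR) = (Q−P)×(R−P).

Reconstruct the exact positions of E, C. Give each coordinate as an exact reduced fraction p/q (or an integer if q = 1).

1. C_x = 2  [C divides BA with BC:CA = 1/4:3/4]
2. C_y = -7/2  [C divides BA with BC:CA = 1/4:3/4]
   → C = (2, -7/2)
3. E_x = -14/3  [2·signedArea(ECA) = 0 ∩ CD · EA = 17]
4. E_y = 4  [2·signedArea(ECA) = 0 ∩ CD · EA = 17]
   → E = (-14/3, 4)

C = (2, -7/2)
E = (-14/3, 4)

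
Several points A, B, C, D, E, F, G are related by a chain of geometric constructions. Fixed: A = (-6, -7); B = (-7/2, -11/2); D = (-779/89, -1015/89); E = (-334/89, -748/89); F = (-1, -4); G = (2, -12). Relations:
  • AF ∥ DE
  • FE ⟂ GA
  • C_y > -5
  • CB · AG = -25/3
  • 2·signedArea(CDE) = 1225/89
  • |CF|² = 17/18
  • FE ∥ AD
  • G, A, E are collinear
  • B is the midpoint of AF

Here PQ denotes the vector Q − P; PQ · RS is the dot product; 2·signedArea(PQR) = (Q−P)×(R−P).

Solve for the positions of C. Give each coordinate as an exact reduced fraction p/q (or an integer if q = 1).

C = (-11/6, -9/2)

1. C_x = -11/6  [2·signedArea(CDE) = 1225/89 ∩ CB · AG = -25/3]
2. C_y = -9/2  [2·signedArea(CDE) = 1225/89 ∩ CB · AG = -25/3]
   → C = (-11/6, -9/2)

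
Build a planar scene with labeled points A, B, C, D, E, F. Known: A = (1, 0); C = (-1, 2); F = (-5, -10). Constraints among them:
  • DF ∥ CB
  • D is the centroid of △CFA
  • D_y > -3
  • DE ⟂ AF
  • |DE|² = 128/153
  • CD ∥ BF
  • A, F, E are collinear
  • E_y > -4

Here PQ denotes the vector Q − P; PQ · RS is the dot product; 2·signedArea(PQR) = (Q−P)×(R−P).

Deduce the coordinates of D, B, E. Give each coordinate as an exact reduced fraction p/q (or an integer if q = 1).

1. D_x = -5/3  [D is the centroid of △CFA]
2. D_y = -8/3  [D is the centroid of △CFA]
   → D = (-5/3, -8/3)
3. B_x = -13/3  [CD ∥ BF ∩ DF ∥ CB]
4. B_y = -16/3  [CD ∥ BF ∩ DF ∥ CB]
   → B = (-13/3, -16/3)
5. E_x = -15/17  [A, F, E are collinear ∩ DE ⟂ AF]
6. E_y = -160/51  [A, F, E are collinear ∩ DE ⟂ AF]
   → E = (-15/17, -160/51)

B = (-13/3, -16/3)
D = (-5/3, -8/3)
E = (-15/17, -160/51)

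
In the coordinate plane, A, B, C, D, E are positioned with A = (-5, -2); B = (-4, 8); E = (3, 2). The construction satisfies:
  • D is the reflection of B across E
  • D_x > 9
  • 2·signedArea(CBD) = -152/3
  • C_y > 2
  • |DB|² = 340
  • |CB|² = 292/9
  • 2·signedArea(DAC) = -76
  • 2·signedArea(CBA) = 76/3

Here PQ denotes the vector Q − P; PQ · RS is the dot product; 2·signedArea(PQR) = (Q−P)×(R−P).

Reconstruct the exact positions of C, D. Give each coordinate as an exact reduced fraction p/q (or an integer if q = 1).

C = (-2, 8/3)
D = (10, -4)

1. D_x = 10  [D is the reflection of B across E]
2. D_y = -4  [D is the reflection of B across E]
   → D = (10, -4)
3. C_x = -2  [2·signedArea(CBA) = 76/3 ∩ 2·signedArea(CBD) = -152/3]
4. C_y = 8/3  [2·signedArea(CBA) = 76/3 ∩ 2·signedArea(CBD) = -152/3]
   → C = (-2, 8/3)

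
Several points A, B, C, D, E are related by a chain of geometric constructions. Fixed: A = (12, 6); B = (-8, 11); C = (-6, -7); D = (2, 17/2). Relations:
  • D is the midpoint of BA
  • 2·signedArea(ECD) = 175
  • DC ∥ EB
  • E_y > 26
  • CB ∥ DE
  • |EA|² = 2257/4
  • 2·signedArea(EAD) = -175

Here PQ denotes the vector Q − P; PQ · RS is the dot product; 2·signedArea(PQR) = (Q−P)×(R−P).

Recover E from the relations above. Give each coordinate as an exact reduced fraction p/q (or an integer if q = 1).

E = (0, 53/2)

1. E_x = 0  [DC ∥ EB ∩ CB ∥ DE]
2. E_y = 53/2  [DC ∥ EB ∩ CB ∥ DE]
   → E = (0, 53/2)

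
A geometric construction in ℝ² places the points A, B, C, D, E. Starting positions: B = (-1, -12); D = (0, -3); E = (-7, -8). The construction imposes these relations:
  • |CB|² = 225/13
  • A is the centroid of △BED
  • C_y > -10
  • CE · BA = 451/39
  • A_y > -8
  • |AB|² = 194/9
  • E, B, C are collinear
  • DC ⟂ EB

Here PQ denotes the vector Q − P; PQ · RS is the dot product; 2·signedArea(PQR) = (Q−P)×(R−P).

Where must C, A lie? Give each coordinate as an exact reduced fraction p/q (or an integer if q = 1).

1. C_x = -58/13  [E, B, C are collinear ∩ DC ⟂ EB]
2. C_y = -126/13  [E, B, C are collinear ∩ DC ⟂ EB]
   → C = (-58/13, -126/13)
3. A_x = -8/3  [A is the centroid of △BED]
4. A_y = -23/3  [A is the centroid of △BED]
   → A = (-8/3, -23/3)

A = (-8/3, -23/3)
C = (-58/13, -126/13)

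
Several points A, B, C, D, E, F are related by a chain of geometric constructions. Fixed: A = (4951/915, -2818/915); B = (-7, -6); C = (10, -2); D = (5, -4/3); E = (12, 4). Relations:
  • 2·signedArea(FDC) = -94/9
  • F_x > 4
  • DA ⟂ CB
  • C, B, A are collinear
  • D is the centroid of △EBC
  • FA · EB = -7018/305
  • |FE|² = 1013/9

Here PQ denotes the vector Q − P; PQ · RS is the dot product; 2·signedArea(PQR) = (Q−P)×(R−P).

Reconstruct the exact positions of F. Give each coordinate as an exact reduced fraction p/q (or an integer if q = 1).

F = (13/3, -10/3)

1. F_x = 13/3  [FA · EB = -7018/305 ∩ 2·signedArea(FDC) = -94/9]
2. F_y = -10/3  [FA · EB = -7018/305 ∩ 2·signedArea(FDC) = -94/9]
   → F = (13/3, -10/3)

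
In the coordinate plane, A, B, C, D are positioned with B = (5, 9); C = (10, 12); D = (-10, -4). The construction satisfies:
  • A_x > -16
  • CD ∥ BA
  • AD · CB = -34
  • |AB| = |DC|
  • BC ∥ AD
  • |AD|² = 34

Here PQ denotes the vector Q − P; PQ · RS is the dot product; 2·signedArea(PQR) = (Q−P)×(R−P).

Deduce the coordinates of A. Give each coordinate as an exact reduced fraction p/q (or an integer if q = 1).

A = (-15, -7)

1. A_x = -15  [BC ∥ AD ∩ CD ∥ BA]
2. A_y = -7  [BC ∥ AD ∩ CD ∥ BA]
   → A = (-15, -7)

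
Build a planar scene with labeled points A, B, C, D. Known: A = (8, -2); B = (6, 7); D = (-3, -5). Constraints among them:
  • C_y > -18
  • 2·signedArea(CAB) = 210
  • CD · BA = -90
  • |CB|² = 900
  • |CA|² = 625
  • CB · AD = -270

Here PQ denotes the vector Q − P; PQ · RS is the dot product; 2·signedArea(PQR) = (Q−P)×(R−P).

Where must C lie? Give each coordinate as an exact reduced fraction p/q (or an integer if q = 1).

C = (-12, -17)

1. C_x = -12  [2·signedArea(CAB) = 210 ∩ CB · AD = -270]
2. C_y = -17  [2·signedArea(CAB) = 210 ∩ CB · AD = -270]
   → C = (-12, -17)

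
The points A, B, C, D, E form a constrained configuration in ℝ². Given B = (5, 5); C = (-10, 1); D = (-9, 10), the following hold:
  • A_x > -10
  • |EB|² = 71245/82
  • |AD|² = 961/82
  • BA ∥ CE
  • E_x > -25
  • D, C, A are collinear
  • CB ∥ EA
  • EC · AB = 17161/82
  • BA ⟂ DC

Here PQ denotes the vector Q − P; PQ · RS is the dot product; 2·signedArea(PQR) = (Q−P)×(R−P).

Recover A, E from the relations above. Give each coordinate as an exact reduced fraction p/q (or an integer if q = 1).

A = (-769/82, 541/82)
E = (-1999/82, 213/82)

1. A_x = -769/82  [D, C, A are collinear ∩ BA ⟂ DC]
2. A_y = 541/82  [D, C, A are collinear ∩ BA ⟂ DC]
   → A = (-769/82, 541/82)
3. E_x = -1999/82  [CB ∥ EA ∩ BA ∥ CE]
4. E_y = 213/82  [CB ∥ EA ∩ BA ∥ CE]
   → E = (-1999/82, 213/82)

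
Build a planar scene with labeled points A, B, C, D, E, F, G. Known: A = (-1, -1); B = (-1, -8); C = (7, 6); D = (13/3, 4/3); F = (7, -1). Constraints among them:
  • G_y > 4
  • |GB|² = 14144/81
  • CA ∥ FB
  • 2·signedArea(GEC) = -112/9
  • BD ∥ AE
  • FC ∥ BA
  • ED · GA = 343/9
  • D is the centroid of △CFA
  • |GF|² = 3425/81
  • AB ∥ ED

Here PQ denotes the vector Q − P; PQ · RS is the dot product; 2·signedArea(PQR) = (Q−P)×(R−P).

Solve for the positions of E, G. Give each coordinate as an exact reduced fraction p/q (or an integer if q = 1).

1. E_x = 13/3  [AB ∥ ED ∩ BD ∥ AE]
2. E_y = 25/3  [AB ∥ ED ∩ BD ∥ AE]
   → E = (13/3, 25/3)
3. G_x = 31/9  [2·signedArea(GEC) = -112/9 ∩ ED · GA = 343/9]
4. G_y = 40/9  [2·signedArea(GEC) = -112/9 ∩ ED · GA = 343/9]
   → G = (31/9, 40/9)

E = (13/3, 25/3)
G = (31/9, 40/9)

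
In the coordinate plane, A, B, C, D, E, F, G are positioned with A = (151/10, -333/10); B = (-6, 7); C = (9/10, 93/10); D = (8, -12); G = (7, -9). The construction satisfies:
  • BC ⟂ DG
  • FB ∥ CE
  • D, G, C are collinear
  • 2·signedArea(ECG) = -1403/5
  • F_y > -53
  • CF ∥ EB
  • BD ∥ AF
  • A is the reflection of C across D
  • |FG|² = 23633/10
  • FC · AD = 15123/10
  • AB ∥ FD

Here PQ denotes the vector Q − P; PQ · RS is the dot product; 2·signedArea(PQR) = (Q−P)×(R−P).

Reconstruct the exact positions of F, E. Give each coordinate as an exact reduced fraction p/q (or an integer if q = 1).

1. F_x = 291/10  [AB ∥ FD ∩ BD ∥ AF]
2. F_y = -523/10  [AB ∥ FD ∩ BD ∥ AF]
   → F = (291/10, -523/10)
3. E_x = -171/5  [CF ∥ EB ∩ FB ∥ CE]
4. E_y = 343/5  [CF ∥ EB ∩ FB ∥ CE]
   → E = (-171/5, 343/5)

E = (-171/5, 343/5)
F = (291/10, -523/10)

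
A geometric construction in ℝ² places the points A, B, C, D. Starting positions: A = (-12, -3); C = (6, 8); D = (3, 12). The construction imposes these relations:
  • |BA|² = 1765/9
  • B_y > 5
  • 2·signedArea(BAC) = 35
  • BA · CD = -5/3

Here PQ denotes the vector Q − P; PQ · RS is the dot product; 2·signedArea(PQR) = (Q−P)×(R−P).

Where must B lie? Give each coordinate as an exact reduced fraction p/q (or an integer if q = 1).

1. B_x = -1  [2·signedArea(BAC) = 35 ∩ BA · CD = -5/3]
2. B_y = 17/3  [2·signedArea(BAC) = 35 ∩ BA · CD = -5/3]
   → B = (-1, 17/3)

B = (-1, 17/3)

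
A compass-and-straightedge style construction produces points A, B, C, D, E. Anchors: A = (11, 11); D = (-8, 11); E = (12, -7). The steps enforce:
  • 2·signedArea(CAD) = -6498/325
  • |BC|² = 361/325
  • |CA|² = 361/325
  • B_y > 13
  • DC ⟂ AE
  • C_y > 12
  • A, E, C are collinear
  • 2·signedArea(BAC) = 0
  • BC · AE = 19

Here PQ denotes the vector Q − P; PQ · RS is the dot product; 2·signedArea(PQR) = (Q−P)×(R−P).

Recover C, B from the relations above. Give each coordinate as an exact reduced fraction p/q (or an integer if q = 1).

B = (3537/325, 4259/325)
C = (3556/325, 3917/325)

1. C_x = 3556/325  [A, E, C are collinear ∩ DC ⟂ AE]
2. C_y = 3917/325  [A, E, C are collinear ∩ DC ⟂ AE]
   → C = (3556/325, 3917/325)
3. B_x = 3537/325  [2·signedArea(BAC) = 0 ∩ BC · AE = 19]
4. B_y = 4259/325  [2·signedArea(BAC) = 0 ∩ BC · AE = 19]
   → B = (3537/325, 4259/325)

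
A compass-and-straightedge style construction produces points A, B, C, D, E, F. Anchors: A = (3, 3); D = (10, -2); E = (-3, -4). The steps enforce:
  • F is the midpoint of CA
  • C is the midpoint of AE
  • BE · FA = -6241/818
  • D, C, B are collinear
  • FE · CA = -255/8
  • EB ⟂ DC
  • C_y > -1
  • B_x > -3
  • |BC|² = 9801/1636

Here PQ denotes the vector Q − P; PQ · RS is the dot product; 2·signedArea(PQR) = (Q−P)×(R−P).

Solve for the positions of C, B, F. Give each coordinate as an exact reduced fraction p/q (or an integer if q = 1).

1. C_x = 0  [C is the midpoint of AE]
2. C_y = -1/2  [C is the midpoint of AE]
   → C = (0, -1/2)
3. B_x = -990/409  [D, C, B are collinear ∩ EB ⟂ DC]
4. B_y = -56/409  [D, C, B are collinear ∩ EB ⟂ DC]
   → B = (-990/409, -56/409)
5. F_x = 3/2  [F is the midpoint of CA]
6. F_y = 5/4  [F is the midpoint of CA]
   → F = (3/2, 5/4)

B = (-990/409, -56/409)
C = (0, -1/2)
F = (3/2, 5/4)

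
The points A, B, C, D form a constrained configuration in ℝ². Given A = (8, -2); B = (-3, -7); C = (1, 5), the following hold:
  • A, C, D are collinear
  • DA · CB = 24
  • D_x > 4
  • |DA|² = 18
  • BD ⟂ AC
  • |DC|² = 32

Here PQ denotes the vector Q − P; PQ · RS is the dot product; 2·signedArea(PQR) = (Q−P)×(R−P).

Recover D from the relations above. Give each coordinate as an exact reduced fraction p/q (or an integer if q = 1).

1. D_x = 5  [A, C, D are collinear ∩ BD ⟂ AC]
2. D_y = 1  [A, C, D are collinear ∩ BD ⟂ AC]
   → D = (5, 1)

D = (5, 1)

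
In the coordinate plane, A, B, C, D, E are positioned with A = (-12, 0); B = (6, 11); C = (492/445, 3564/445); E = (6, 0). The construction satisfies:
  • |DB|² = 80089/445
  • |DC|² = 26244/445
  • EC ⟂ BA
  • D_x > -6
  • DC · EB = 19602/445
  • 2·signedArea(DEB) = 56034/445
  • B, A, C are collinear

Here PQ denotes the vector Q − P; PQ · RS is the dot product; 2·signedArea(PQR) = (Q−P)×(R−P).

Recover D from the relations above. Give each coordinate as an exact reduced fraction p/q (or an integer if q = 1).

1. D_x = -2424/445  [2·signedArea(DEB) = 56034/445 ∩ DC · EB = 19602/445]
2. D_y = 1782/445  [2·signedArea(DEB) = 56034/445 ∩ DC · EB = 19602/445]
   → D = (-2424/445, 1782/445)

D = (-2424/445, 1782/445)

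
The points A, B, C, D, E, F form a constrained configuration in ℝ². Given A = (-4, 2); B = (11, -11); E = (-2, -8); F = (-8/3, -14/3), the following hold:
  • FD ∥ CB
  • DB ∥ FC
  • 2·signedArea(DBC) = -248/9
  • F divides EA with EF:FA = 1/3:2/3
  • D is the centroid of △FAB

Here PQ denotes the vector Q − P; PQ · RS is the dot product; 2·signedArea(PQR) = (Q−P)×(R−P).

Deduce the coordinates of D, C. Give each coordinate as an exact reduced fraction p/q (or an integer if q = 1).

1. D_x = 13/9  [D is the centroid of △FAB]
2. D_y = -41/9  [D is the centroid of △FAB]
   → D = (13/9, -41/9)
3. C_x = 62/9  [FD ∥ CB ∩ DB ∥ FC]
4. C_y = -100/9  [FD ∥ CB ∩ DB ∥ FC]
   → C = (62/9, -100/9)

C = (62/9, -100/9)
D = (13/9, -41/9)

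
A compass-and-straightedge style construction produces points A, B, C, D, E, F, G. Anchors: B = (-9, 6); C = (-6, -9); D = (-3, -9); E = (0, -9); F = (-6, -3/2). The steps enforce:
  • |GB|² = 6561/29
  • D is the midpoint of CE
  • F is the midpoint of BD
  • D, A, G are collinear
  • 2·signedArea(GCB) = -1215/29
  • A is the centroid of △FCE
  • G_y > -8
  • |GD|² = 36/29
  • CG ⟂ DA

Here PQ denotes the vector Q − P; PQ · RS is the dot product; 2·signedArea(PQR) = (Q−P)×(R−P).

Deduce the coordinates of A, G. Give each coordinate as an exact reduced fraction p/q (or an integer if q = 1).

A = (-4, -13/2)
G = (-99/29, -231/29)

1. A_x = -4  [A is the centroid of △FCE]
2. A_y = -13/2  [A is the centroid of △FCE]
   → A = (-4, -13/2)
3. G_x = -99/29  [D, A, G are collinear ∩ CG ⟂ DA]
4. G_y = -231/29  [D, A, G are collinear ∩ CG ⟂ DA]
   → G = (-99/29, -231/29)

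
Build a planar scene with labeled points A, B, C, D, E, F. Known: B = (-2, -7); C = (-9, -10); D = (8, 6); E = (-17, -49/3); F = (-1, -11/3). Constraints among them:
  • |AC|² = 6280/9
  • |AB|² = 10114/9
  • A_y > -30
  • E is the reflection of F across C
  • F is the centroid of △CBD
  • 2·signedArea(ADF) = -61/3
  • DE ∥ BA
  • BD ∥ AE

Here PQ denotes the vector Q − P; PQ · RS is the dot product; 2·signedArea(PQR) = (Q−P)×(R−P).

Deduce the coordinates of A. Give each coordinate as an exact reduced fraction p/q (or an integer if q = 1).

1. A_x = -27  [BD ∥ AE ∩ DE ∥ BA]
2. A_y = -88/3  [BD ∥ AE ∩ DE ∥ BA]
   → A = (-27, -88/3)

A = (-27, -88/3)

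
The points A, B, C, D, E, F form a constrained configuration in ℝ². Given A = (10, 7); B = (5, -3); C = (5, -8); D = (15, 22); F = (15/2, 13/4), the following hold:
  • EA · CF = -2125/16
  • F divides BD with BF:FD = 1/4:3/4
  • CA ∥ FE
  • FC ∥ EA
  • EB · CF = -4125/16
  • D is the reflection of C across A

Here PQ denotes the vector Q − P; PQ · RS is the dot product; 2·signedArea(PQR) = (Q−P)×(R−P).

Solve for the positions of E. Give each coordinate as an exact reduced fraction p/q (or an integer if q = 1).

1. E_x = 25/2  [FC ∥ EA ∩ CA ∥ FE]
2. E_y = 73/4  [FC ∥ EA ∩ CA ∥ FE]
   → E = (25/2, 73/4)

E = (25/2, 73/4)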